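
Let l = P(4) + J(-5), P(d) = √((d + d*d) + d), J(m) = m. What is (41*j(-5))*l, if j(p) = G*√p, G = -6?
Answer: I*√5*(1230 - 492*√6) ≈ 55.569*I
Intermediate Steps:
j(p) = -6*√p
P(d) = √(d² + 2*d) (P(d) = √((d + d²) + d) = √(d² + 2*d))
l = -5 + 2*√6 (l = √(4*(2 + 4)) - 5 = √(4*6) - 5 = √24 - 5 = 2*√6 - 5 = -5 + 2*√6 ≈ -0.10102)
(41*j(-5))*l = (41*(-6*I*√5))*(-5 + 2*√6) = (-246*I*√5)*(-5 + 2*√6) = -246*I*√5*(-5 + 2*√6)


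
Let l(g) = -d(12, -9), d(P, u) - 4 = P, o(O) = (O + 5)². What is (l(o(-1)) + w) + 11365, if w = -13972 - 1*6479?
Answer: -9102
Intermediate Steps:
o(O) = (5 + O)²
d(P, u) = 4 + P
l(g) = -16 (l(g) = -(4 + 12) = -1*16 = -16)
w = -20451 (w = -13972 - 6479 = -20451)
(l(o(-1)) + w) + 11365 = (-16 - 20451) + 11365 = -20467 + 11365 = -9102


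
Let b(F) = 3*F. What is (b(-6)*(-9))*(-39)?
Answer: -6318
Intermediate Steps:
(b(-6)*(-9))*(-39) = ((3*(-6))*(-9))*(-39) = -18*(-9)*(-39) = 162*(-39) = -6318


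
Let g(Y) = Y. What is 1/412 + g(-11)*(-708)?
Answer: 3208657/412 ≈ 7788.0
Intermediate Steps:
1/412 + g(-11)*(-708) = 1/412 - 11*(-708) = 1/412 + 7788 = 3208657/412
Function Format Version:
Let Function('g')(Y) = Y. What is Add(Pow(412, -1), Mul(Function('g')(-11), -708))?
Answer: Rational(3208657, 412) ≈ 7788.0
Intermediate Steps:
Add(Pow(412, -1), Mul(Function('g')(-11), -708)) = Add(Pow(412, -1), Mul(-11, -708)) = Add(Rational(1, 412), 7788) = Rational(3208657, 412)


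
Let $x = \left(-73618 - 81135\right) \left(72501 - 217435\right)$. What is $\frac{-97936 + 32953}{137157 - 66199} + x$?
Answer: $\frac{1591514945582333}{70958} \approx 2.2429 \cdot 10^{10}$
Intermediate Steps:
$x = 22428971302$ ($x = \left(-154753\right) \left(-144934\right) = 22428971302$)
$\frac{-97936 + 32953}{137157 - 66199} + x = \frac{-97936 + 32953}{137157 - 66199} + 22428971302 = - \frac{64983}{70958} + 22428971302 = \frac{1591514945582333}{70958}$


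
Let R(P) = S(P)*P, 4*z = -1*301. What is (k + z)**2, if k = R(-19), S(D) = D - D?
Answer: 90601/16 ≈ 5662.6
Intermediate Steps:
S(D) = 0
z = -301/4 (z = (-1*301)/4 = (1/4)*(-301) = -301/4 ≈ -75.250)
R(P) = 0 (R(P) = 0*P = 0)
k = 0
(k + z)**2 = (0 - 301/4)**2 = (-301/4)**2 = 90601/16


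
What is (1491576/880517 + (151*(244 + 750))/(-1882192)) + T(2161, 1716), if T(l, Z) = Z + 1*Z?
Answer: 149750945234159/43613211928 ≈ 3433.6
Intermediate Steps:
T(l, Z) = 2*Z (T(l, Z) = Z + Z = 2*Z)
(1491576/880517 + (151*(244 + 750))/(-1882192)) + T(2161, 1716) = (1491576/880517 + (151*(244 + 750))/(-1882192)) + 2*1716 = (1491576*(1/880517) + (151*994)*(-1/1882192)) + 3432 = (78504/46343 + 150094*(-1/1882192)) + 3432 = (78504/46343 - 75047/941096) + 3432 = 70401897263/43613211928 + 3432 = 149750945234159/43613211928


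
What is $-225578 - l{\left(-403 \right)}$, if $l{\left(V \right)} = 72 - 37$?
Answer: $-225613$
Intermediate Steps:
$l{\left(V \right)} = 35$
$-225578 - l{\left(-403 \right)} = -225578 - 35 = -225613$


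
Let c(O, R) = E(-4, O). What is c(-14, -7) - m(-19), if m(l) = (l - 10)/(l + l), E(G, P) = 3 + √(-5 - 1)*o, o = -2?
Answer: 85/38 - 2*I*√6 ≈ 2.2368 - 4.899*I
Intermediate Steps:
E(G, P) = 3 - 2*I*√6 (E(G, P) = 3 + √(-5 - 1)*(-2) = 3 + √(-6)*(-2) = 3 + (I*√6)*(-2) = 3 - 2*I*√6)
c(O, R) = 3 - 2*I*√6
m(l) = (-10 + l)/(2*l) (m(l) = (-10 + l)/((2*l)) = (-10 + l)*(1/(2*l)) = (-10 + l)/(2*l))
c(-14, -7) - m(-19) = (3 - 2*I*√6) - (-10 - 19)/(2*(-19)) = (3 - 2*I*√6) - (-1)*(-29)/(2*19) = (3 - 2*I*√6) - 1*29/38 = (3 - 2*I*√6) - 29/38 = 85/38 - 2*I*√6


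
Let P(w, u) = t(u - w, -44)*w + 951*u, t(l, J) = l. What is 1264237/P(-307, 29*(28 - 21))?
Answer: 1264237/36483 ≈ 34.653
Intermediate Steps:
P(w, u) = 951*u + w*(u - w) (P(w, u) = (u - w)*w + 951*u = w*(u - w) + 951*u = 951*u + w*(u - w))
1264237/P(-307, 29*(28 - 21)) = 1264237/(951*(29*(28 - 21)) - 307*(29*(28 - 21) - 1*(-307))) = 1264237/(951*(29*7) - 307*(29*7 + 307)) = 1264237/(951*203 - 307*(203 + 307)) = 1264237/(193053 - 307*510) = 1264237/(193053 - 156570) = 1264237/36483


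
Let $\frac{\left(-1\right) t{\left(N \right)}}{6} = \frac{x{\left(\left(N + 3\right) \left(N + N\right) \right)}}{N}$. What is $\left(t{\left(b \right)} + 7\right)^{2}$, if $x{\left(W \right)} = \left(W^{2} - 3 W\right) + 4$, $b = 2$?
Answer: $1050625$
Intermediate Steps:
$x{\left(W \right)} = 4 + W^{2} - 3 W$
$t{\left(N \right)} = - \frac{6 \left(4 - 6 N \left(3 + N\right) + 4 N^{2} \left(3 + N\right)^{2}\right)}{N}$ ($t{\left(N \right)} = - 6 \frac{4 + \left(\left(N + 3\right) \left(N + N\right)\right)^{2} - 3 \left(N + 3\right) \left(N + N\right)}{N} = - 6 \frac{4 + \left(\left(3 + N\right) 2 N\right)^{2} - 3 \left(3 + N\right) 2 N}{N} = - 6 \frac{4 + \left(2 N \left(3 + N\right)\right)^{2} - 3 \cdot 2 N \left(3 + N\right)}{N} = - 6 \frac{4 + 4 N^{2} \left(3 + N\right)^{2} - 6 N \left(3 + N\right)}{N} = - 6 \frac{4 - 6 N \left(3 + N\right) + 4 N^{2} \left(3 + N\right)^{2}}{N} = - \frac{6 \left(4 - 6 N \left(3 + N\right) + 4 N^{2} \left(3 + N\right)^{2}\right)}{N}$)
$\left(t{\left(b \right)} + 7\right)^{2} = \left(\left(108 - \frac{24}{2} + 36 \cdot 2 - 48 \left(3 + 2\right)^{2}\right) + 7\right)^{2} = \left(\left(108 - 12 + 72 - 48 \cdot 5^{2}\right) + 7\right)^{2} = \left(\left(108 - 12 + 72 - 48 \cdot 25\right) + 7\right)^{2} = \left(\left(108 - 12 + 72 - 1200\right) + 7\right)^{2} = \left(-1032 + 7\right)^{2} = \left(-1025\right)^{2} = 1050625$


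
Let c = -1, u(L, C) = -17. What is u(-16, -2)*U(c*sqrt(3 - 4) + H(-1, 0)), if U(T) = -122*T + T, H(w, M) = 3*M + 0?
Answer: -2057*I ≈ -2057.0*I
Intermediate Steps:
H(w, M) = 3*M
U(T) = -121*T
u(-16, -2)*U(c*sqrt(3 - 4) + H(-1, 0)) = -(-2057)*(-sqrt(3 - 4) + 3*0) = -(-2057)*(-sqrt(-1) + 0) = -(-2057)*(-I + 0) = -(-2057)*(-I) = -2057*I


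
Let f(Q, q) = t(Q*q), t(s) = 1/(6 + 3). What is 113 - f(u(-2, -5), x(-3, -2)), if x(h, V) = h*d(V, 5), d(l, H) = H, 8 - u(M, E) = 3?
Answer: 1016/9 ≈ 112.89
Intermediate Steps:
u(M, E) = 5 (u(M, E) = 8 - 1*3 = 8 - 3 = 5)
t(s) = 1/9
x(h, V) = 5*h (x(h, V) = h*5 = 5*h)
f(Q, q) = 1/9
113 - f(u(-2, -5), x(-3, -2)) = 113 - 1*1/9 = 113 - 1/9 = 1016/9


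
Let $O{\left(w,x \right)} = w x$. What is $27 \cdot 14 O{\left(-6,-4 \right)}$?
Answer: $9072$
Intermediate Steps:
$27 \cdot 14 O{\left(-6,-4 \right)} = 27 \cdot 14 \left(\left(-6\right) \left(-4\right)\right) = 378 \cdot 24 = 9072$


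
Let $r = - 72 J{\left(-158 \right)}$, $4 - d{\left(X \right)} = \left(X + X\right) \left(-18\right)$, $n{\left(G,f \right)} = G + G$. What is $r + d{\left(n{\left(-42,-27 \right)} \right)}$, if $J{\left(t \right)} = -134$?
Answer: $6628$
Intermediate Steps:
$n{\left(G,f \right)} = 2 G$
$d{\left(X \right)} = 4 + 36 X$ ($d{\left(X \right)} = 4 - \left(X + X\right) \left(-18\right) = 4 - 2 X \left(-18\right) = 4 - - 36 X = 4 + 36 X$)
$r = 9648$ ($r = \left(-72\right) \left(-134\right) = 9648$)
$r + d{\left(n{\left(-42,-27 \right)} \right)} = 9648 + \left(4 + 36 \cdot 2 \left(-42\right)\right) = 9648 + \left(4 + 36 \left(-84\right)\right) = 9648 + \left(4 - 3024\right) = 9648 - 3020 = 6628$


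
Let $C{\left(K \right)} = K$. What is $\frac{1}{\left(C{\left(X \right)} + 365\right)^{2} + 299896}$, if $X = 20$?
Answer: $\frac{1}{448121} \approx 2.2315 \cdot 10^{-6}$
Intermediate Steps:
$\frac{1}{\left(C{\left(X \right)} + 365\right)^{2} + 299896} = \frac{1}{\left(20 + 365\right)^{2} + 299896} = \frac{1}{385^{2} + 299896} = \frac{1}{148225 + 299896} = \frac{1}{448121}$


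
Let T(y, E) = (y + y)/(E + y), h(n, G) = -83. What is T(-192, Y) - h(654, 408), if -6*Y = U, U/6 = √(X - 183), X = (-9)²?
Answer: 523651/6161 - 64*I*√102/6161 ≈ 84.995 - 0.10491*I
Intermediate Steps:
X = 81
U = 6*I*√102 (U = 6*√(81 - 183) = 6*√(-102) = 6*(I*√102) = 6*I*√102 ≈ 60.597*I)
Y = -I*√102 ≈ -10.1*I
T(y, E) = 2*y/(E + y) (T(y, E) = (2*y)/(E + y) = 2*y/(E + y))
T(-192, Y) - h(654, 408) = 2*(-192)/(-I*√102 - 192) - 1*(-83) = 2*(-192)/(-192 - I*√102) + 83 = -384/(-192 - I*√102) + 83 = 83 - 384/(-192 - I*√102)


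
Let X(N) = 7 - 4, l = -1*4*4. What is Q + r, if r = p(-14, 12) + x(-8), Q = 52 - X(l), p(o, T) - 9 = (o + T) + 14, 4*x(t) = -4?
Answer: 69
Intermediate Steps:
x(t) = -1 (x(t) = (¼)*(-4) = -1)
p(o, T) = 23 + T + o (p(o, T) = 9 + ((o + T) + 14) = 9 + ((T + o) + 14) = 9 + (14 + T + o) = 23 + T + o)
l = -16 (l = -4*4 = -16)
X(N) = 3
Q = 49 (Q = 52 - 1*3 = 52 - 3 = 49)
r = 20 (r = (23 + 12 - 14) - 1 = 21 - 1 = 20)
Q + r = 49 + 20 = 69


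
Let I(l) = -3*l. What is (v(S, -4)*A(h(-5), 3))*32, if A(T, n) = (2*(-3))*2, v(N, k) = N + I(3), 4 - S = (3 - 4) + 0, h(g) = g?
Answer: 1536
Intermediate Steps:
S = 5 (S = 4 - ((3 - 4) + 0) = 4 - (-1 + 0) = 4 - 1*(-1) = 4 + 1 = 5)
v(N, k) = -9 + N (v(N, k) = N - 3*3 = N - 9 = -9 + N)
A(T, n) = -12 (A(T, n) = -6*2 = -12)
(v(S, -4)*A(h(-5), 3))*32 = ((-9 + 5)*(-12))*32 = -4*(-12)*32 = 48*32 = 1536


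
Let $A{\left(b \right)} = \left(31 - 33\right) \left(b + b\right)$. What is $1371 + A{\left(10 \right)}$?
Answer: $1331$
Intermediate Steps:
$A{\left(b \right)} = - 4 b$ ($A{\left(b \right)} = - 2 \cdot 2 b = - 4 b$)
$1371 + A{\left(10 \right)} = 1371 - 40 = 1331$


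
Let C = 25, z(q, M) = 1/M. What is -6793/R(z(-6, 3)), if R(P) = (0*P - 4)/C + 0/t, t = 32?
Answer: 169825/4 ≈ 42456.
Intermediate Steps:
R(P) = -4/25 (R(P) = (0*P - 4)/25 + 0/32 = (0 - 4)*(1/25) + 0*(1/32) = -4*1/25 + 0 = -4/25 + 0 = -4/25)
-6793/R(z(-6, 3)) = -6793/(-4/25) = -6793*(-25/4) = 169825/4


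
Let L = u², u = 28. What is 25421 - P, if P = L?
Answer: 24637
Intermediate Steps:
L = 784 (L = 28² = 784)
P = 784
25421 - P = 25421 - 1*784 = 25421 - 784 = 24637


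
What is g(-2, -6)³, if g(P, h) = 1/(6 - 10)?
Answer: -1/64 ≈ -0.015625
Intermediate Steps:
g(P, h) = -¼ (g(P, h) = 1/(-4) = -¼)
g(-2, -6)³ = (-¼)³ = -1/64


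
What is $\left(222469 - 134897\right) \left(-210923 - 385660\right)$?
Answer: $-52243966476$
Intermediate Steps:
$\left(222469 - 134897\right) \left(-210923 - 385660\right) = 87572 \left(-596583\right) = -52243966476$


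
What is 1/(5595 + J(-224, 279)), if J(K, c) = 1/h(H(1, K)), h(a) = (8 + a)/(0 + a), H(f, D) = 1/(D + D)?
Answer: 3583/20046884 ≈ 0.00017873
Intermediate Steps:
H(f, D) = 1/(2*D)
h(a) = (8 + a)/a
J(K, c) = 1/(2*K*(8 + 1/(2*K))) (J(K, c) = 1/((8 + 1/(2*K))/((1/(2*K)))) = 1/((2*K)*(8 + 1/(2*K))) = 1/(2*K*(8 + 1/(2*K))))
1/(5595 + J(-224, 279)) = 1/(5595 + 1/(1 + 16*(-224))) = 1/(5595 + 1/(1 - 3584)) = 1/(5595 + 1/(-3583)) = 1/(5595 - 1/3583) = 1/(20046884/3583) = 3583/20046884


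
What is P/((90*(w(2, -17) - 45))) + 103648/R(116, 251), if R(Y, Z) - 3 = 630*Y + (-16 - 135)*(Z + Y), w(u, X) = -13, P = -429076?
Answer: 1015137397/11527065 ≈ 88.066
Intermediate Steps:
R(Y, Z) = 3 - 151*Z + 479*Y (R(Y, Z) = 3 + (630*Y + (-16 - 135)*(Z + Y)) = 3 + (630*Y - 151*(Y + Z)) = 3 + (630*Y + (-151*Y - 151*Z)) = 3 + (-151*Z + 479*Y) = 3 - 151*Z + 479*Y)
P/((90*(w(2, -17) - 45))) + 103648/R(116, 251) = -429076*1/(90*(-13 - 45)) + 103648/(3 - 151*251 + 479*116) = -429076/(90*(-58)) + 103648/(3 - 37901 + 55564) = -429076/(-5220) + 103648/17666 = -429076*(-1/5220) + 103648*(1/17666) = 107269/1305 + 51824/8833 = 1015137397/11527065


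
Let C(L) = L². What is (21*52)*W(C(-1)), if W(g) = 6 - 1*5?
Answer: 1092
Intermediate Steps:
W(g) = 1 (W(g) = 6 - 5 = 1)
(21*52)*W(C(-1)) = (21*52)*1 = 1092*1 = 1092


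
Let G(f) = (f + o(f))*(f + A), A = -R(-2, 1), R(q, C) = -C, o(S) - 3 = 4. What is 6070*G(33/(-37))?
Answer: 5487280/1369 ≈ 4008.2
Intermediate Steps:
o(S) = 7 (o(S) = 3 + 4 = 7)
A = 1 (A = -(-1) = -1*(-1) = 1)
G(f) = (1 + f)*(7 + f) (G(f) = (f + 7)*(f + 1) = (7 + f)*(1 + f) = (1 + f)*(7 + f))
6070*G(33/(-37)) = 6070*(7 + (33/(-37))² + 8*(33/(-37))) = 6070*(7 + (33*(-1/37))² + 8*(33*(-1/37))) = 6070*(7 + (-33/37)² + 8*(-33/37)) = 6070*(7 + 1089/1369 - 264/37) = 6070*(904/1369) = 5487280/1369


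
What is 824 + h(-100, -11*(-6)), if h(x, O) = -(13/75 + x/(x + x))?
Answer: 123499/150 ≈ 823.33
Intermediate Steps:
h(x, O) = -101/150 (h(x, O) = -(13*(1/75) + x/((2*x))) = -(13/75 + x*(1/(2*x))) = -(13/75 + ½) = -1*101/150 = -101/150)
824 + h(-100, -11*(-6)) = 824 - 101/150 = 123499/150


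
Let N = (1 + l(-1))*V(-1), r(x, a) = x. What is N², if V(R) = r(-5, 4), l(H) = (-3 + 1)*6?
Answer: 3025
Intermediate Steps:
l(H) = -12 (l(H) = -2*6 = -12)
V(R) = -5
N = 55 (N = (1 - 12)*(-5) = -11*(-5) = 55)
N² = 55² = 3025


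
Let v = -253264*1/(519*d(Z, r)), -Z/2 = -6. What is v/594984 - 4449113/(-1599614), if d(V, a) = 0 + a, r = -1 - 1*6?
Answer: 1202188110794329/432211078315926 ≈ 2.7815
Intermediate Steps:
Z = 12 (Z = -2*(-6) = 12)
r = -7 (r = -1 - 6 = -7)
d(V, a) = a
v = 253264/3633 (v = -253264/(519*(-7)) = -253264/(-3633) = -253264*(-1/3633) = 253264/3633 ≈ 69.712)
v/594984 - 4449113/(-1599614) = (253264/3633)/594984 - 4449113/(-1599614) = (253264/3633)*(1/594984) - 4449113*(-1/1599614) = 31658/270197109 + 4449113/1599614 = 1202188110794329/432211078315926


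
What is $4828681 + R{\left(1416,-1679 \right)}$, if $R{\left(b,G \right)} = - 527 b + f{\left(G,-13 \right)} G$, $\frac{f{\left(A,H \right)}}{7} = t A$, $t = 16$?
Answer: $319815041$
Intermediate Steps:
$f{\left(A,H \right)} = 112 A$ ($f{\left(A,H \right)} = 7 \cdot 16 A = 112 A$)
$R{\left(b,G \right)} = - 527 b + 112 G^{2}$ ($R{\left(b,G \right)} = - 527 b + 112 G G = - 527 b + 112 G^{2}$)
$4828681 + R{\left(1416,-1679 \right)} = 4828681 + \left(\left(-527\right) 1416 + 112 \left(-1679\right)^{2}\right) = 4828681 + \left(-746232 + 112 \cdot 2819041\right) = 4828681 + \left(-746232 + 315732592\right) = 4828681 + 314986360 = 319815041$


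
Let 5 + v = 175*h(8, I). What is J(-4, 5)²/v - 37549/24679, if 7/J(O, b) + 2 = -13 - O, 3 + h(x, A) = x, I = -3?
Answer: -136261171/89584770 ≈ -1.5210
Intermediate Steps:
h(x, A) = -3 + x
J(O, b) = 7/(-15 - O) (J(O, b) = 7/(-2 + (-13 - O)) = 7/(-15 - O))
v = 870 (v = -5 + 175*(-3 + 8) = -5 + 175*5 = -5 + 875 = 870)
J(-4, 5)²/v - 37549/24679 = (-7/(15 - 4))²/870 - 37549/24679 = (-7/11)²*(1/870) - 37549*1/24679 = (-7*1/11)²*(1/870) - 37549/24679 = (-7/11)²*(1/870) - 37549/24679 = (49/121)*(1/870) - 37549/24679 = 49/105270 - 37549/24679 = -136261171/89584770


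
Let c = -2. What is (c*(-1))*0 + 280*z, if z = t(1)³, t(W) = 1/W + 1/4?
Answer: 4375/8 ≈ 546.88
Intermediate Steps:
t(W) = ¼ + 1/W (t(W) = 1/W + 1*(¼) = 1/W + ¼ = ¼ + 1/W)
z = 125/64 (z = ((¼)*(4 + 1)/1)³ = ((¼)*1*5)³ = (5/4)³ = 125/64 ≈ 1.9531)
(c*(-1))*0 + 280*z = -2*(-1)*0 + 280*(125/64) = 2*0 + 4375/8 = 0 + 4375/8 = 4375/8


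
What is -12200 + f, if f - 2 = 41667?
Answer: 29469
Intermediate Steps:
f = 41669 (f = 2 + 41667 = 41669)
-12200 + f = -12200 + 41669 = 29469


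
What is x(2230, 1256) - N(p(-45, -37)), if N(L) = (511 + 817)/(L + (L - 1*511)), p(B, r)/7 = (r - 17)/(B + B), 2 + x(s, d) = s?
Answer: 5605604/2513 ≈ 2230.6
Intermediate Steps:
x(s, d) = -2 + s
p(B, r) = 7*(-17 + r)/(2*B) (p(B, r) = 7*((r - 17)/(B + B)) = 7*((-17 + r)/((2*B))) = 7*((-17 + r)*(1/(2*B))) = 7*((-17 + r)/(2*B)) = 7*(-17 + r)/(2*B))
N(L) = 1328/(-511 + 2*L) (N(L) = 1328/(L + (L - 511)) = 1328/(L + (-511 + L)) = 1328/(-511 + 2*L))
x(2230, 1256) - N(p(-45, -37)) = (-2 + 2230) - 1328/(-511 + 2*((7/2)*(-17 - 37)/(-45))) = 2228 - 1328/(-511 + 2*((7/2)*(-1/45)*(-54))) = 2228 - 1328/(-511 + 2*(21/5)) = 2228 - 1328/(-511 + 42/5) = 2228 - 1328/(-2513/5) = 2228 - 1328*(-5)/2513 = 2228 - 1*(-6640/2513) = 2228 + 6640/2513 = 5605604/2513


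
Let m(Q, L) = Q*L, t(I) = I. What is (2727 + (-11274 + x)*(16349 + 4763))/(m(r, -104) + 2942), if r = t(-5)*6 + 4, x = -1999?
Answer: -280216849/5646 ≈ -49631.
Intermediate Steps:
r = -26 (r = -5*6 + 4 = -30 + 4 = -26)
m(Q, L) = L*Q
(2727 + (-11274 + x)*(16349 + 4763))/(m(r, -104) + 2942) = (2727 + (-11274 - 1999)*(16349 + 4763))/(-104*(-26) + 2942) = (2727 - 13273*21112)/(2704 + 2942) = (2727 - 280219576)/5646 = -280216849*1/5646 = -280216849/5646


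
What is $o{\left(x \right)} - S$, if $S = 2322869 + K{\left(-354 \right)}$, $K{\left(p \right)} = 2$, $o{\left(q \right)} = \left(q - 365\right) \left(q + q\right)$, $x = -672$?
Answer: $-929143$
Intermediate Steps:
$o{\left(q \right)} = 2 q \left(-365 + q\right)$ ($o{\left(q \right)} = \left(-365 + q\right) 2 q = 2 q \left(-365 + q\right)$)
$S = 2322871$ ($S = 2322869 + 2 = 2322871$)
$o{\left(x \right)} - S = 2 \left(-672\right) \left(-365 - 672\right) - 2322871 = 2 \left(-672\right) \left(-1037\right) - 2322871 = 1393728 - 2322871 = -929143$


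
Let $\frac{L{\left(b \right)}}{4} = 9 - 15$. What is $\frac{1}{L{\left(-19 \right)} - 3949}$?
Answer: $- \frac{1}{3973} \approx -0.0002517$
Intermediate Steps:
$L{\left(b \right)} = -24$ ($L{\left(b \right)} = 4 \left(9 - 15\right) = 4 \left(-6\right) = -24$)
$\frac{1}{L{\left(-19 \right)} - 3949} = \frac{1}{-24 - 3949} = \frac{1}{-3973} = - \frac{1}{3973}$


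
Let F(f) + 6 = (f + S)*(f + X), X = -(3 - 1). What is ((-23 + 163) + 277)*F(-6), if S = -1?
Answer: 20850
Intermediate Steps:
X = -2 (X = -1*2 = -2)
F(f) = -6 + (-1 + f)*(-2 + f) (F(f) = -6 + (f - 1)*(f - 2) = -6 + (-1 + f)*(-2 + f))
((-23 + 163) + 277)*F(-6) = ((-23 + 163) + 277)*(-4 + (-6)² - 3*(-6)) = (140 + 277)*(-4 + 36 + 18) = 417*50 = 20850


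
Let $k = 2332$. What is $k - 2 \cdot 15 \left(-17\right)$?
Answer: $2842$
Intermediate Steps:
$k - 2 \cdot 15 \left(-17\right) = 2332 - 2 \cdot 15 \left(-17\right) = 2332 - 30 \left(-17\right) = 2332 - -510 = 2332 + 510 = 2842$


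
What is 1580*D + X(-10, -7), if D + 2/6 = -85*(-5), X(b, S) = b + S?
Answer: 2012869/3 ≈ 6.7096e+5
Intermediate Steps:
X(b, S) = S + b
D = 1274/3 (D = -⅓ - 85*(-5) = -⅓ + 425 = 1274/3 ≈ 424.67)
1580*D + X(-10, -7) = 1580*(1274/3) + (-7 - 10) = 2012920/3 - 17 = 2012869/3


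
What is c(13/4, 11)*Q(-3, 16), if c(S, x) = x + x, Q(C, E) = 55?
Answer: 1210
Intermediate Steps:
c(S, x) = 2*x
c(13/4, 11)*Q(-3, 16) = (2*11)*55 = 22*55 = 1210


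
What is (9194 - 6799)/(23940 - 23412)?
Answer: 2395/528 ≈ 4.5360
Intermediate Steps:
(9194 - 6799)/(23940 - 23412) = 2395/528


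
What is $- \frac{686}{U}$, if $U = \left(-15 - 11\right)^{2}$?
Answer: $- \frac{343}{338} \approx -1.0148$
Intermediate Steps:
$U = 676$ ($U = \left(-26\right)^{2} = 676$)
$- \frac{686}{U} = - \frac{686}{676} = \left(-686\right) \frac{1}{676} = - \frac{343}{338}$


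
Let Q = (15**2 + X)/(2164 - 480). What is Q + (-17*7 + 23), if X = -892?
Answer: -162331/1684 ≈ -96.396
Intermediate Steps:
Q = -667/1684 (Q = (15**2 - 892)/(2164 - 480) = (225 - 892)/1684 = -667*1/1684 = -667/1684 ≈ -0.39608)
Q + (-17*7 + 23) = -667/1684 + (-17*7 + 23) = -667/1684 + (-119 + 23) = -667/1684 - 96 = -162331/1684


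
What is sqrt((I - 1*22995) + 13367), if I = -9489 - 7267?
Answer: 4*I*sqrt(1649) ≈ 162.43*I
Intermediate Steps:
I = -16756
sqrt((I - 1*22995) + 13367) = sqrt((-16756 - 1*22995) + 13367) = sqrt((-16756 - 22995) + 13367) = sqrt(-39751 + 13367) = sqrt(-26384) = 4*I*sqrt(1649)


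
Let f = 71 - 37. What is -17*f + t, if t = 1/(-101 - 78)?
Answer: -103463/179 ≈ -578.01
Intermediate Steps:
f = 34
t = -1/179 (t = 1/(-179) = -1/179 ≈ -0.0055866)
-17*f + t = -17*34 - 1/179 = -578 - 1/179 = -103463/179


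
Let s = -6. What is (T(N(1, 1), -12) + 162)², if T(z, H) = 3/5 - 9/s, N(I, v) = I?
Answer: 2692881/100 ≈ 26929.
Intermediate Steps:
T(z, H) = 21/10 (T(z, H) = 3/5 - 9/(-6) = 3*(⅕) - 9*(-⅙) = ⅗ + 3/2 = 21/10)
(T(N(1, 1), -12) + 162)² = (21/10 + 162)² = (1641/10)² = 2692881/100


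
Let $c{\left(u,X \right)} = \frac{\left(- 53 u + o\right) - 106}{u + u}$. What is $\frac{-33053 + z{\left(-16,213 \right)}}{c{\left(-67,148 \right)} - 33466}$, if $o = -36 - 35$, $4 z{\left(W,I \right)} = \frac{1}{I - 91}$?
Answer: $\frac{1080700821}{1095027592} \approx 0.98692$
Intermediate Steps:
$z{\left(W,I \right)} = \frac{1}{4 \left(-91 + I\right)}$ ($z{\left(W,I \right)} = \frac{1}{4 \left(I - 91\right)} = \frac{1}{4 \left(-91 + I\right)}$)
$o = -71$
$c{\left(u,X \right)} = \frac{-177 - 53 u}{2 u}$ ($c{\left(u,X \right)} = \frac{\left(- 53 u - 71\right) - 106}{u + u} = \frac{\left(-71 - 53 u\right) - 106}{2 u} = \left(-177 - 53 u\right) \frac{1}{2 u} = \frac{-177 - 53 u}{2 u}$)
$\frac{-33053 + z{\left(-16,213 \right)}}{c{\left(-67,148 \right)} - 33466} = \frac{-33053 + \frac{1}{4 \left(-91 + 213\right)}}{\frac{-177 - -3551}{2 \left(-67\right)} - 33466} = \frac{-33053 + \frac{1}{4 \cdot 122}}{\frac{1}{2} \left(- \frac{1}{67}\right) \left(-177 + 3551\right) - 33466} = \frac{-33053 + \frac{1}{4} \cdot \frac{1}{122}}{\frac{1}{2} \left(- \frac{1}{67}\right) 3374 - 33466} = \frac{-33053 + \frac{1}{488}}{- \frac{1687}{67} - 33466} = - \frac{16129863}{488 \left(- \frac{2243909}{67}\right)} = \left(- \frac{16129863}{488}\right) \left(- \frac{67}{2243909}\right) = \frac{1080700821}{1095027592}$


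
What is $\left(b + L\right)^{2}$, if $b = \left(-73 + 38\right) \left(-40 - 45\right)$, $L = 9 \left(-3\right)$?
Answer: $8690704$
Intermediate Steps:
$L = -27$
$b = 2975$ ($b = \left(-35\right) \left(-85\right) = 2975$)
$\left(b + L\right)^{2} = \left(2975 - 27\right)^{2} = 2948^{2} = 8690704$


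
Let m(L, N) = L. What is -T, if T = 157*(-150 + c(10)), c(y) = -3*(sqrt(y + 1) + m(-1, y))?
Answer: 23079 + 471*sqrt(11) ≈ 24641.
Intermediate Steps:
c(y) = 3 - 3*sqrt(1 + y) (c(y) = -3*(sqrt(y + 1) - 1) = -3*(sqrt(1 + y) - 1) = -3*(-1 + sqrt(1 + y)) = 3 - 3*sqrt(1 + y))
T = -23079 - 471*sqrt(11) (T = 157*(-150 + (3 - 3*sqrt(1 + 10))) = 157*(-150 + (3 - 3*sqrt(11))) = 157*(-147 - 3*sqrt(11)) = -23079 - 471*sqrt(11) ≈ -24641.)
-T = -(-23079 - 471*sqrt(11)) = 23079 + 471*sqrt(11)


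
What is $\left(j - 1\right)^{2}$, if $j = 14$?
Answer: $169$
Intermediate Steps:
$\left(j - 1\right)^{2} = \left(14 - 1\right)^{2} = 13^{2} = 169$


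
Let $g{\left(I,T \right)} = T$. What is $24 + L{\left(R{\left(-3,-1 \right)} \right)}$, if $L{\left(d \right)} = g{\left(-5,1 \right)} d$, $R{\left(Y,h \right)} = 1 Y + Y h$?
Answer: $24$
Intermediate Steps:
$R{\left(Y,h \right)} = Y + Y h$
$L{\left(d \right)} = d$ ($L{\left(d \right)} = 1 d = d$)
$24 + L{\left(R{\left(-3,-1 \right)} \right)} = 24 - 3 \left(1 - 1\right) = 24 - 0 = 24 + 0 = 24$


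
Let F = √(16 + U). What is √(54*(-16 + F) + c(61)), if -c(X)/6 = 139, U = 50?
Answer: √(-1698 + 54*√66) ≈ 35.487*I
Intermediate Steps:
c(X) = -834 (c(X) = -6*139 = -834)
F = √66 (F = √(16 + 50) = √66 ≈ 8.1240)
√(54*(-16 + F) + c(61)) = √(54*(-16 + √66) - 834) = √((-864 + 54*√66) - 834) = √(-1698 + 54*√66)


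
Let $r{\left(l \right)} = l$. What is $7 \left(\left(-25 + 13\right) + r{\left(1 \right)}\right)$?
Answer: $-77$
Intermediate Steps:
$7 \left(\left(-25 + 13\right) + r{\left(1 \right)}\right) = 7 \left(\left(-25 + 13\right) + 1\right) = 7 \left(-12 + 1\right) = 7 \left(-11\right) = -77$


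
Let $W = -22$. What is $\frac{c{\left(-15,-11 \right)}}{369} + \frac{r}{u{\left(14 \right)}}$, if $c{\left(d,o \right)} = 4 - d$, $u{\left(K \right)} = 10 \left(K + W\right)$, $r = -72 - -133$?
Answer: $- \frac{20989}{29520} \approx -0.71101$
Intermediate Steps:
$r = 61$ ($r = -72 + 133 = 61$)
$u{\left(K \right)} = -220 + 10 K$ ($u{\left(K \right)} = 10 \left(K - 22\right) = 10 \left(-22 + K\right) = -220 + 10 K$)
$\frac{c{\left(-15,-11 \right)}}{369} + \frac{r}{u{\left(14 \right)}} = \frac{4 - -15}{369} + \frac{61}{-220 + 10 \cdot 14} = \left(4 + 15\right) \frac{1}{369} + \frac{61}{-220 + 140} = 19 \cdot \frac{1}{369} + \frac{61}{-80} = \frac{19}{369} + 61 \left(- \frac{1}{80}\right) = \frac{19}{369} - \frac{61}{80} = - \frac{20989}{29520}$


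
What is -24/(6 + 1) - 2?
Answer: -38/7 ≈ -5.4286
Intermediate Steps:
-24/(6 + 1) - 2 = -24/7 - 2 = -38/7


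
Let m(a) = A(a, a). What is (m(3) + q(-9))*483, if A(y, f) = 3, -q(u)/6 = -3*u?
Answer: -76797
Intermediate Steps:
q(u) = 18*u (q(u) = -(-18)*u = 18*u)
m(a) = 3
(m(3) + q(-9))*483 = (3 + 18*(-9))*483 = (3 - 162)*483 = -159*483 = -76797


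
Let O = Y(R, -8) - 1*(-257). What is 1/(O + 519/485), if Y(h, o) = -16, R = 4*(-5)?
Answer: 485/117404 ≈ 0.0041310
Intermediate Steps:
R = -20
O = 241 (O = -16 - 1*(-257) = -16 + 257 = 241)
1/(O + 519/485) = 1/(241 + 519/485) = 1/(117404/485) = 485/117404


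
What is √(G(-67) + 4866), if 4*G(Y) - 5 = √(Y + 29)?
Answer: √(19469 + I*√38)/2 ≈ 69.766 + 0.011045*I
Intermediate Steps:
G(Y) = 5/4 + √(29 + Y)/4 (G(Y) = 5/4 + √(Y + 29)/4 = 5/4 + √(29 + Y)/4)
√(G(-67) + 4866) = √((5/4 + √(29 - 67)/4) + 4866) = √((5/4 + √(-38)/4) + 4866) = √((5/4 + (I*√38)/4) + 4866) = √((5/4 + I*√38/4) + 4866) = √(19469/4 + I*√38/4)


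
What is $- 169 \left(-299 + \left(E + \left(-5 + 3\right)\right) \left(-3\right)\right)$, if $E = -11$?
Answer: $43940$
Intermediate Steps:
$- 169 \left(-299 + \left(E + \left(-5 + 3\right)\right) \left(-3\right)\right) = - 169 \left(-299 + \left(-11 + \left(-5 + 3\right)\right) \left(-3\right)\right) = - 169 \left(-299 + \left(-11 - 2\right) \left(-3\right)\right) = - 169 \left(-299 - -39\right) = - 169 \left(-299 + 39\right) = \left(-169\right) \left(-260\right) = 43940$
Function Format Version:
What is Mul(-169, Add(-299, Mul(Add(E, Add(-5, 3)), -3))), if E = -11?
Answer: 43940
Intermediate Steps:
Mul(-169, Add(-299, Mul(Add(E, Add(-5, 3)), -3))) = Mul(-169, Add(-299, Mul(Add(-11, Add(-5, 3)), -3))) = Mul(-169, Add(-299, Mul(Add(-11, -2), -3))) = Mul(-169, Add(-299, Mul(-13, -3))) = Mul(-169, Add(-299, 39)) = Mul(-169, -260) = 43940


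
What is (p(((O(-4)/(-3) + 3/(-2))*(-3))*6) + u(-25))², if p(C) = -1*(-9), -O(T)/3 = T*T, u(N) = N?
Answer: 256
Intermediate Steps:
O(T) = -3*T² (O(T) = -3*T*T = -3*T²)
p(C) = 9
(p(((O(-4)/(-3) + 3/(-2))*(-3))*6) + u(-25))² = (9 - 25)² = (-16)² = 256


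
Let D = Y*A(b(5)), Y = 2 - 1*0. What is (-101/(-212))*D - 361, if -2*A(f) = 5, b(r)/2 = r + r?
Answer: -77037/212 ≈ -363.38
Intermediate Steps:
b(r) = 4*r (b(r) = 2*(r + r) = 2*(2*r) = 4*r)
Y = 2 (Y = 2 + 0 = 2)
A(f) = -5/2 (A(f) = -½*5 = -5/2)
D = -5 (D = 2*(-5/2) = -5)
(-101/(-212))*D - 361 = -101/(-212)*(-5) - 361 = -101*(-1/212)*(-5) - 361 = (101/212)*(-5) - 361 = -505/212 - 361 = -77037/212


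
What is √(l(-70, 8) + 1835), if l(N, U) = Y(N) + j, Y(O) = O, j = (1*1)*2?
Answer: √1767 ≈ 42.036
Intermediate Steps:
j = 2 (j = 1*2 = 2)
l(N, U) = 2 + N (l(N, U) = N + 2 = 2 + N)
√(l(-70, 8) + 1835) = √((2 - 70) + 1835) = √(-68 + 1835) = √1767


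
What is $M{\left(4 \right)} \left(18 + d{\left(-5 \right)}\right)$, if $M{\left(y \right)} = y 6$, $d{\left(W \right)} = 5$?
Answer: $552$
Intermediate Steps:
$M{\left(y \right)} = 6 y$
$M{\left(4 \right)} \left(18 + d{\left(-5 \right)}\right) = 6 \cdot 4 \left(18 + 5\right) = 24 \cdot 23 = 552$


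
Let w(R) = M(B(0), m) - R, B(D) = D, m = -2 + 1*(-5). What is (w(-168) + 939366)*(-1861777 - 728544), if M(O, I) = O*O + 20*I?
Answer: -2433332005474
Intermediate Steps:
m = -7 (m = -2 - 5 = -7)
M(O, I) = O² + 20*I
w(R) = -140 - R (w(R) = (0² + 20*(-7)) - R = (0 - 140) - R = -140 - R)
(w(-168) + 939366)*(-1861777 - 728544) = ((-140 - 1*(-168)) + 939366)*(-1861777 - 728544) = ((-140 + 168) + 939366)*(-2590321) = (28 + 939366)*(-2590321) = 939394*(-2590321) = -2433332005474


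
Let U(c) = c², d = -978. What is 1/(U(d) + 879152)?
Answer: 1/1835636 ≈ 5.4477e-7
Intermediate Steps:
1/(U(d) + 879152) = 1/((-978)² + 879152) = 1/(956484 + 879152) = 1/1835636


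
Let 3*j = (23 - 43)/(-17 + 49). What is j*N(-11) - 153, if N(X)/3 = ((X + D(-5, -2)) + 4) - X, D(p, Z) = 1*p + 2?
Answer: -1229/8 ≈ -153.63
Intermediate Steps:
D(p, Z) = 2 + p (D(p, Z) = p + 2 = 2 + p)
N(X) = 3 (N(X) = 3*(((X + (2 - 5)) + 4) - X) = 3*(((X - 3) + 4) - X) = 3*(((-3 + X) + 4) - X) = 3*((1 + X) - X) = 3*1 = 3)
j = -5/24 (j = ((23 - 43)/(-17 + 49))/3 = (-20/32)/3 = (-20*1/32)/3 = (⅓)*(-5/8) = -5/24 ≈ -0.20833)
j*N(-11) - 153 = -5/24*3 - 153 = -5/8 - 153 = -1229/8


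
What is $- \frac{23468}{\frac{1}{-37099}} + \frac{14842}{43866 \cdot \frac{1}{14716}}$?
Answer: $\frac{19095841676192}{21933} \approx 8.7064 \cdot 10^{8}$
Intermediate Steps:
$- \frac{23468}{\frac{1}{-37099}} + \frac{14842}{43866 \cdot \frac{1}{14716}} = - \frac{23468}{- \frac{1}{37099}} + \frac{14842}{43866 \cdot \frac{1}{14716}} = \left(-23468\right) \left(-37099\right) + \frac{14842}{\frac{21933}{7358}} = 870639332 + 14842 \cdot \frac{7358}{21933} = 870639332 + \frac{109207436}{21933} = \frac{19095841676192}{21933}$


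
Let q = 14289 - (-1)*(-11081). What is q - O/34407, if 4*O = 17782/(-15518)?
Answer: 3425680940507/1067855652 ≈ 3208.0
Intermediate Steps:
O = -8891/31036 (O = (17782/(-15518))/4 = (17782*(-1/15518))/4 = (¼)*(-8891/7759) = -8891/31036 ≈ -0.28647)
q = 3208 (q = 14289 - 1*11081 = 14289 - 11081 = 3208)
q - O/34407 = 3208 - (-8891)/(31036*34407) = 3208 - 1*(-8891/1067855652) = 3208 + 8891/1067855652 = 3425680940507/1067855652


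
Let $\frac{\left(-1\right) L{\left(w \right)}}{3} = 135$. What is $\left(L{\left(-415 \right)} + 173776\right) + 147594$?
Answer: $320965$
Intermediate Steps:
$L{\left(w \right)} = -405$ ($L{\left(w \right)} = \left(-3\right) 135 = -405$)
$\left(L{\left(-415 \right)} + 173776\right) + 147594 = \left(-405 + 173776\right) + 147594 = 173371 + 147594 = 320965$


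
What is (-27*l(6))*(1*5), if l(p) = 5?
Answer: -675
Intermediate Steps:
(-27*l(6))*(1*5) = (-27*5)*(1*5) = -135*5 = -675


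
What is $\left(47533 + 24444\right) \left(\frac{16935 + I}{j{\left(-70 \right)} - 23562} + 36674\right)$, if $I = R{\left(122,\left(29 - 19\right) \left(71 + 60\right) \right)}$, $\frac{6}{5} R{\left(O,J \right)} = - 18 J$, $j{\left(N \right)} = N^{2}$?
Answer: $\frac{49261987519231}{18662} \approx 2.6397 \cdot 10^{9}$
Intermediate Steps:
$R{\left(O,J \right)} = - 15 J$ ($R{\left(O,J \right)} = \frac{5 \left(- 18 J\right)}{6} = - 15 J$)
$I = -19650$ ($I = - 15 \left(29 - 19\right) \left(71 + 60\right) = - 15 \cdot 10 \cdot 131 = \left(-15\right) 1310 = -19650$)
$\left(47533 + 24444\right) \left(\frac{16935 + I}{j{\left(-70 \right)} - 23562} + 36674\right) = \left(47533 + 24444\right) \left(\frac{16935 - 19650}{\left(-70\right)^{2} - 23562} + 36674\right) = 71977 \left(- \frac{2715}{4900 - 23562} + 36674\right) = 71977 \left(- \frac{2715}{-18662} + 36674\right) = 71977 \left(\left(-2715\right) \left(- \frac{1}{18662}\right) + 36674\right) = 71977 \left(\frac{2715}{18662} + 36674\right) = 71977 \cdot \frac{684412903}{18662} = \frac{49261987519231}{18662}$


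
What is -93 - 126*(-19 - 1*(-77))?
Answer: -7401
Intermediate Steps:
-93 - 126*(-19 - 1*(-77)) = -93 - 126*(-19 + 77) = -93 - 126*58 = -93 - 7308 = -7401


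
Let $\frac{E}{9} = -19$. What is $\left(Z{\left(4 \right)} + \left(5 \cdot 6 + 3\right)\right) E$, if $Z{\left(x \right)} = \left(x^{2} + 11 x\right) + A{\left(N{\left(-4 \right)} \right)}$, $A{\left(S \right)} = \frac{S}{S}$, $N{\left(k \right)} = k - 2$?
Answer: $-16074$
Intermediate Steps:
$N{\left(k \right)} = -2 + k$
$A{\left(S \right)} = 1$
$Z{\left(x \right)} = 1 + x^{2} + 11 x$ ($Z{\left(x \right)} = \left(x^{2} + 11 x\right) + 1 = 1 + x^{2} + 11 x$)
$E = -171$ ($E = 9 \left(-19\right) = -171$)
$\left(Z{\left(4 \right)} + \left(5 \cdot 6 + 3\right)\right) E = \left(\left(1 + 4^{2} + 11 \cdot 4\right) + \left(5 \cdot 6 + 3\right)\right) \left(-171\right) = \left(\left(1 + 16 + 44\right) + \left(30 + 3\right)\right) \left(-171\right) = \left(61 + 33\right) \left(-171\right) = 94 \left(-171\right) = -16074$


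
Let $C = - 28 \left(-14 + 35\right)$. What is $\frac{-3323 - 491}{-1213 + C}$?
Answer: $\frac{3814}{1801} \approx 2.1177$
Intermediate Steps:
$C = -588$ ($C = \left(-28\right) 21 = -588$)
$\frac{-3323 - 491}{-1213 + C} = \frac{-3323 - 491}{-1213 - 588} = - \frac{3814}{-1801} = \left(-3814\right) \left(- \frac{1}{1801}\right) = \frac{3814}{1801}$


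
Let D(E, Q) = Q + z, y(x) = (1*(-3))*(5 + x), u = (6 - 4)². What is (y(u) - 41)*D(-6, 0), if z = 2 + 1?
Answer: -204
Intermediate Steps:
u = 4 (u = 2² = 4)
z = 3
y(x) = -15 - 3*x (y(x) = -3*(5 + x) = -15 - 3*x)
D(E, Q) = 3 + Q (D(E, Q) = Q + 3 = 3 + Q)
(y(u) - 41)*D(-6, 0) = ((-15 - 3*4) - 41)*(3 + 0) = ((-15 - 12) - 41)*3 = (-27 - 41)*3 = -68*3 = -204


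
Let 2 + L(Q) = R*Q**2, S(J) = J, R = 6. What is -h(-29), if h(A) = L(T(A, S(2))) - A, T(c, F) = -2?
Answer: -51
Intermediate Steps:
L(Q) = -2 + 6*Q**2
h(A) = 22 - A (h(A) = (-2 + 6*(-2)**2) - A = (-2 + 6*4) - A = (-2 + 24) - A = 22 - A)
-h(-29) = -(22 - 1*(-29)) = -(22 + 29) = -1*51 = -51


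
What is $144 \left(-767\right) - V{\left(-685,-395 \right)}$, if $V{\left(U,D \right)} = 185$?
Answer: $-110633$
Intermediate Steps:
$144 \left(-767\right) - V{\left(-685,-395 \right)} = 144 \left(-767\right) - 185 = -110448 - 185 = -110633$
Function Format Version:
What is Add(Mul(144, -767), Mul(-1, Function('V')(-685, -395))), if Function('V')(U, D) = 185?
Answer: -110633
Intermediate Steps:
Add(Mul(144, -767), Mul(-1, Function('V')(-685, -395))) = Add(Mul(144, -767), Mul(-1, 185)) = Add(-110448, -185) = -110633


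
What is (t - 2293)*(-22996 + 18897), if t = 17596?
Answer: -62726997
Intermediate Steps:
(t - 2293)*(-22996 + 18897) = (17596 - 2293)*(-22996 + 18897) = 15303*(-4099) = -62726997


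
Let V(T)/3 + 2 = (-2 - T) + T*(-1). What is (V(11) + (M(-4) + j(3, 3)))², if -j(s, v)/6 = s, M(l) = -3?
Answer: 9801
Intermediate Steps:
j(s, v) = -6*s
V(T) = -12 - 6*T (V(T) = -6 + 3*((-2 - T) + T*(-1)) = -6 + 3*((-2 - T) - T) = -6 + 3*(-2 - 2*T) = -6 + (-6 - 6*T) = -12 - 6*T)
(V(11) + (M(-4) + j(3, 3)))² = ((-12 - 6*11) + (-3 - 6*3))² = ((-12 - 66) + (-3 - 18))² = (-78 - 21)² = (-99)² = 9801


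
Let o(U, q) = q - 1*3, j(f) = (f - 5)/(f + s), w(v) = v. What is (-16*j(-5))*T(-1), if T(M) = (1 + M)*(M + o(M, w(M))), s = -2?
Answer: 0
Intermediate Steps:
j(f) = (-5 + f)/(-2 + f) (j(f) = (f - 5)/(f - 2) = (-5 + f)/(-2 + f))
o(U, q) = -3 + q (o(U, q) = q - 3 = -3 + q)
T(M) = (1 + M)*(-3 + 2*M) (T(M) = (1 + M)*(M + (-3 + M)) = (1 + M)*(-3 + 2*M))
(-16*j(-5))*T(-1) = (-16*(-5 - 5)/(-2 - 5))*(-3 - 1*(-1) + 2*(-1)²) = (-16*(-10)/(-7))*(-3 + 1 + 2*1) = (-(-16)*(-10)/7)*(-3 + 1 + 2) = -16*10/7*0 = -160/7*0 = 0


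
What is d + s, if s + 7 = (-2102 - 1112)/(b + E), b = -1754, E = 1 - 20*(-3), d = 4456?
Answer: 7535371/1693 ≈ 4450.9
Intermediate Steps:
E = 61 (E = 1 + 60 = 61)
s = -8637/1693 (s = -7 + (-2102 - 1112)/(-1754 + 61) = -7 - 3214/(-1693) = -7 - 3214*(-1/1693) = -7 + 3214/1693 = -8637/1693 ≈ -5.1016)
d + s = 4456 - 8637/1693 = 7535371/1693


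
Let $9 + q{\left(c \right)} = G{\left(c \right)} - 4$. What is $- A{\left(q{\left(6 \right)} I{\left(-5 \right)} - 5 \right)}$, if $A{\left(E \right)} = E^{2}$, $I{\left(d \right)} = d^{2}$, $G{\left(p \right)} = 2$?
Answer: $-78400$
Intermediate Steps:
$q{\left(c \right)} = -11$ ($q{\left(c \right)} = -9 + \left(2 - 4\right) = -9 - 2 = -11$)
$- A{\left(q{\left(6 \right)} I{\left(-5 \right)} - 5 \right)} = - \left(- 11 \left(-5\right)^{2} - 5\right)^{2} = - \left(\left(-11\right) 25 + \left(-5 + 0\right)\right)^{2} = - \left(-275 - 5\right)^{2} = - \left(-280\right)^{2} = \left(-1\right) 78400 = -78400$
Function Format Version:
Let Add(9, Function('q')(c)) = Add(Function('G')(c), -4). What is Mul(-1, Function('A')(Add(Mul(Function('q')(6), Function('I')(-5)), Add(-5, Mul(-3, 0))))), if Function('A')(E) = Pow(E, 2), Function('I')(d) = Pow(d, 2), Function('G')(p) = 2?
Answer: -78400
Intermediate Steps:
Function('q')(c) = -11 (Function('q')(c) = Add(-9, Add(2, -4)) = Add(-9, -2) = -11)
Mul(-1, Function('A')(Add(Mul(Function('q')(6), Function('I')(-5)), Add(-5, Mul(-3, 0))))) = Mul(-1, Pow(Add(Mul(-11, Pow(-5, 2)), Add(-5, Mul(-3, 0))), 2)) = Mul(-1, Pow(Add(Mul(-11, 25), Add(-5, 0)), 2)) = Mul(-1, Pow(Add(-275, -5), 2)) = Mul(-1, Pow(-280, 2)) = Mul(-1, 78400) = -78400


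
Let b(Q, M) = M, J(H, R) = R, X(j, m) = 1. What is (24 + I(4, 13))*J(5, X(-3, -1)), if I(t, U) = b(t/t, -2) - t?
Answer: 18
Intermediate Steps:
I(t, U) = -2 - t
(24 + I(4, 13))*J(5, X(-3, -1)) = (24 + (-2 - 1*4))*1 = (24 + (-2 - 4))*1 = (24 - 6)*1 = 18*1 = 18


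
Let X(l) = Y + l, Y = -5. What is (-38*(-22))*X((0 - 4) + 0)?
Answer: -7524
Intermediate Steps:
X(l) = -5 + l
(-38*(-22))*X((0 - 4) + 0) = (-38*(-22))*(-5 + ((0 - 4) + 0)) = 836*(-5 + (-4 + 0)) = 836*(-5 - 4) = 836*(-9) = -7524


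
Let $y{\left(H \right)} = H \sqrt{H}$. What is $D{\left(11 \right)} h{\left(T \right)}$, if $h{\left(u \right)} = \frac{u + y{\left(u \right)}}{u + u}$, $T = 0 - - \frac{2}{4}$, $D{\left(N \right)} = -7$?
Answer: $- \frac{7}{2} - \frac{7 \sqrt{2}}{4} \approx -5.9749$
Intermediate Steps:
$T = \frac{1}{2}$ ($T = 0 - \left(-2\right) \frac{1}{4} = 0 - - \frac{1}{2} = 0 + \frac{1}{2} = \frac{1}{2} \approx 0.5$)
$y{\left(H \right)} = H^{\frac{3}{2}}$
$h{\left(u \right)} = \frac{u + u^{\frac{3}{2}}}{2 u}$ ($h{\left(u \right)} = \frac{u + u^{\frac{3}{2}}}{u + u} = \frac{u + u^{\frac{3}{2}}}{2 u}$)
$D{\left(11 \right)} h{\left(T \right)} = - 7 \frac{\frac{1}{\frac{1}{2}} \left(\frac{1}{2} + \left(\frac{1}{2}\right)^{\frac{3}{2}}\right)}{2} = - 7 \cdot \frac{1}{2} \cdot 2 \left(\frac{1}{2} + \frac{\sqrt{2}}{4}\right) = - 7 \left(\frac{1}{2} + \frac{\sqrt{2}}{4}\right) = - \frac{7}{2} - \frac{7 \sqrt{2}}{4}$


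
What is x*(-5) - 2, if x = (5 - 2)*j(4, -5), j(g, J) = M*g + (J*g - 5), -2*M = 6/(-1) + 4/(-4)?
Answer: 163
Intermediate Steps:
M = 7/2 (M = -(6/(-1) + 4/(-4))/2 = -(6*(-1) + 4*(-1/4))/2 = -(-6 - 1)/2 = -1/2*(-7) = 7/2 ≈ 3.5000)
j(g, J) = -5 + 7*g/2 + J*g (j(g, J) = 7*g/2 + (J*g - 5) = 7*g/2 + (-5 + J*g) = -5 + 7*g/2 + J*g)
x = -33 (x = (5 - 2)*(-5 + (7/2)*4 - 5*4) = 3*(-5 + 14 - 20) = 3*(-11) = -33)
x*(-5) - 2 = -33*(-5) - 2 = 165 - 2 = 163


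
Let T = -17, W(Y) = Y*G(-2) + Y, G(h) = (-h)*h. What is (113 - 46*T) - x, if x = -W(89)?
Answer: 628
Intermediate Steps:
G(h) = -h²
W(Y) = -3*Y (W(Y) = Y*(-1*(-2)²) + Y = Y*(-1*4) + Y = Y*(-4) + Y = -4*Y + Y = -3*Y)
x = 267 (x = -(-3)*89 = -1*(-267) = 267)
(113 - 46*T) - x = (113 - 46*(-17)) - 1*267 = (113 + 782) - 267 = 895 - 267 = 628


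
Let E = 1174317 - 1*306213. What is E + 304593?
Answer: 1172697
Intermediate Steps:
E = 868104 (E = 1174317 - 306213 = 868104)
E + 304593 = 868104 + 304593 = 1172697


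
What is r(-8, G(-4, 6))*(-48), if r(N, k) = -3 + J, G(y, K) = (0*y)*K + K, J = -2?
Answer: 240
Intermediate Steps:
G(y, K) = K (G(y, K) = 0*K + K = 0 + K = K)
r(N, k) = -5 (r(N, k) = -3 - 2 = -5)
r(-8, G(-4, 6))*(-48) = -5*(-48) = 240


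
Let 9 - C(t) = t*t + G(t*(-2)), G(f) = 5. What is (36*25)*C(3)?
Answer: -4500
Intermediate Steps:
C(t) = 4 - t² (C(t) = 9 - (t*t + 5) = 9 - (t² + 5) = 9 - (5 + t²) = 9 + (-5 - t²) = 4 - t²)
(36*25)*C(3) = (36*25)*(4 - 1*3²) = 900*(4 - 1*9) = 900*(4 - 9) = 900*(-5) = -4500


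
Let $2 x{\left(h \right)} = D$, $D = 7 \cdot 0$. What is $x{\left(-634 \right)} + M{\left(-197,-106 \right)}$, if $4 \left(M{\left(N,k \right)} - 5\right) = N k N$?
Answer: $- \frac{2056867}{2} \approx -1.0284 \cdot 10^{6}$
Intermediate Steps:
$M{\left(N,k \right)} = 5 + \frac{k N^{2}}{4}$ ($M{\left(N,k \right)} = 5 + \frac{N k N}{4} = 5 + \frac{k N^{2}}{4}$)
$D = 0$
$x{\left(h \right)} = 0$ ($x{\left(h \right)} = \frac{1}{2} \cdot 0 = 0$)
$x{\left(-634 \right)} + M{\left(-197,-106 \right)} = 0 + \left(5 + \frac{1}{4} \left(-106\right) \left(-197\right)^{2}\right) = 0 + \left(5 + \frac{1}{4} \left(-106\right) 38809\right) = 0 + \left(5 - \frac{2056877}{2}\right) = 0 - \frac{2056867}{2} = - \frac{2056867}{2}$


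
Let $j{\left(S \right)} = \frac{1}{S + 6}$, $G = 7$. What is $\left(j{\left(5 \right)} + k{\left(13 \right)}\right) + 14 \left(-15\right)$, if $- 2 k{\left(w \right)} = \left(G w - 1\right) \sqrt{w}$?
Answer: $- \frac{2309}{11} - 45 \sqrt{13} \approx -372.16$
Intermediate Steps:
$j{\left(S \right)} = \frac{1}{6 + S}$
$k{\left(w \right)} = - \frac{\sqrt{w} \left(-1 + 7 w\right)}{2}$ ($k{\left(w \right)} = - \frac{\left(7 w - 1\right) \sqrt{w}}{2} = - \frac{\left(-1 + 7 w\right) \sqrt{w}}{2} = - \frac{\sqrt{w} \left(-1 + 7 w\right)}{2}$)
$\left(j{\left(5 \right)} + k{\left(13 \right)}\right) + 14 \left(-15\right) = \left(\frac{1}{6 + 5} + \frac{\sqrt{13} \left(1 - 91\right)}{2}\right) + 14 \left(-15\right) = \left(\frac{1}{11} + \frac{\sqrt{13} \left(1 - 91\right)}{2}\right) - 210 = \left(\frac{1}{11} + \frac{1}{2} \sqrt{13} \left(-90\right)\right) - 210 = \left(\frac{1}{11} - 45 \sqrt{13}\right) - 210 = - \frac{2309}{11} - 45 \sqrt{13}$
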